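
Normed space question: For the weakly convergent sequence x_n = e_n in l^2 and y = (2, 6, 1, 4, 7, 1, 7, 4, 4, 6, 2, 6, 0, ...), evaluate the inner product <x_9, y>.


x_9 = e_9 is the standard basis vector with 1 in position 9.
<x_9, y> = y_9 = 4
As n -> infinity, <x_n, y> -> 0, confirming weak convergence of (x_n) to 0.

4


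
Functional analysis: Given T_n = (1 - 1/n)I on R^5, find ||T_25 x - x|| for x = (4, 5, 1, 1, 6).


T_25 x - x = (1 - 1/25)x - x = -x/25
||x|| = sqrt(79) = 8.8882
||T_25 x - x|| = ||x||/25 = 8.8882/25 = 0.3555

0.3555


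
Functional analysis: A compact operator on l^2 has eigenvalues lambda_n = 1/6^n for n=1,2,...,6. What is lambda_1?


The eigenvalue formula gives lambda_1 = 1/6^1
= 1/6
= 0.1667

0.1667


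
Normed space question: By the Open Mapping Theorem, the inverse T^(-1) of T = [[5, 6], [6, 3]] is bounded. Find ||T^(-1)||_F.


det(T) = 5*3 - 6*6 = -21
T^(-1) = (1/-21) * [[3, -6], [-6, 5]] = [[-0.1429, 0.2857], [0.2857, -0.2381]]
||T^(-1)||_F^2 = (-0.1429)^2 + 0.2857^2 + 0.2857^2 + (-0.2381)^2 = 0.2404
||T^(-1)||_F = sqrt(0.2404) = 0.4903

0.4903


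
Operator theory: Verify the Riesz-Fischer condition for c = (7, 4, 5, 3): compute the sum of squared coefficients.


sum |c_n|^2 = 7^2 + 4^2 + 5^2 + 3^2
= 49 + 16 + 25 + 9
= 99

99


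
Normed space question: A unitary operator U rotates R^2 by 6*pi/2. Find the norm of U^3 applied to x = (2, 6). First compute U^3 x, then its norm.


U is a rotation by theta = 6*pi/2
U^3 = rotation by 3*theta = 18*pi/2 = 2*pi/2 (mod 2*pi)
cos(2*pi/2) = -1.0000, sin(2*pi/2) = 0.0000
U^3 x = (-1.0000 * 2 - 0.0000 * 6, 0.0000 * 2 + -1.0000 * 6)
= (-2.0000, -6.0000)
||U^3 x|| = sqrt((-2.0000)^2 + (-6.0000)^2) = sqrt(40.0000) = 6.3246

6.3246


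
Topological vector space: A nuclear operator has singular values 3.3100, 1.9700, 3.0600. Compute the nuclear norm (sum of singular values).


The nuclear norm is the sum of all singular values.
||T||_1 = 3.3100 + 1.9700 + 3.0600
= 8.3400

8.3400


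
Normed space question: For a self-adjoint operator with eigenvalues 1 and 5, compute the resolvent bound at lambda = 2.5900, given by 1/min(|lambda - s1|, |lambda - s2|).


dist(2.5900, {1, 5}) = min(|2.5900 - 1|, |2.5900 - 5|)
= min(1.5900, 2.4100) = 1.5900
Resolvent bound = 1/1.5900 = 0.6289

0.6289


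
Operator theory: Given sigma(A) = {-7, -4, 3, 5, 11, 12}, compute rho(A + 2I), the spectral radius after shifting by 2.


Spectrum of A + 2I = {-5, -2, 5, 7, 13, 14}
Spectral radius = max |lambda| over the shifted spectrum
= max(5, 2, 5, 7, 13, 14) = 14

14


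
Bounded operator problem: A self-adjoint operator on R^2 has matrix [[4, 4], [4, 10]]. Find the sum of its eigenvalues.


For a self-adjoint (symmetric) matrix, the eigenvalues are real.
The sum of eigenvalues equals the trace of the matrix.
trace = 4 + 10 = 14

14


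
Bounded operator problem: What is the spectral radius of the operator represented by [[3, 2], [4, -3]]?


For a 2x2 matrix, eigenvalues satisfy lambda^2 - (trace)*lambda + det = 0
trace = 3 + -3 = 0
det = 3*-3 - 2*4 = -17
discriminant = 0^2 - 4*(-17) = 68
spectral radius = max |eigenvalue| = 4.1231

4.1231


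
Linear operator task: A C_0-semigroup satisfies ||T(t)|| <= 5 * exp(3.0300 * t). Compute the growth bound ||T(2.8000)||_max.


||T(2.8000)|| <= 5 * exp(3.0300 * 2.8000)
= 5 * exp(8.4840)
= 5 * 4836.7583
= 24183.7914

24183.7914


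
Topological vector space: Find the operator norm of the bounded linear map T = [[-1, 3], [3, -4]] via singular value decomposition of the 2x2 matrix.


A^T A = [[10, -15], [-15, 25]]
trace(A^T A) = 35, det(A^T A) = 25
discriminant = 35^2 - 4*25 = 1125
Largest eigenvalue of A^T A = (trace + sqrt(disc))/2 = 34.2705
||T|| = sqrt(34.2705) = 5.8541

5.8541


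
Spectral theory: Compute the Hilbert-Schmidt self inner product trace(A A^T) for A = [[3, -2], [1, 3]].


trace(A * A^T) = sum of squares of all entries
= 3^2 + (-2)^2 + 1^2 + 3^2
= 9 + 4 + 1 + 9
= 23

23


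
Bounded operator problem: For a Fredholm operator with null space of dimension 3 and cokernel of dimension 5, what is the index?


The Fredholm index is defined as ind(T) = dim(ker T) - dim(coker T)
= 3 - 5
= -2

-2


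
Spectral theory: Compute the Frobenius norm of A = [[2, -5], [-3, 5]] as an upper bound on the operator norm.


||A||_F^2 = sum a_ij^2
= 2^2 + (-5)^2 + (-3)^2 + 5^2
= 4 + 25 + 9 + 25 = 63
||A||_F = sqrt(63) = 7.9373

7.9373


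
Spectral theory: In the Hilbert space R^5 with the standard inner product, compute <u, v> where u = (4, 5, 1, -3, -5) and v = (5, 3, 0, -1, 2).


Computing the standard inner product <u, v> = sum u_i * v_i
= 4*5 + 5*3 + 1*0 + -3*-1 + -5*2
= 20 + 15 + 0 + 3 + -10
= 28

28


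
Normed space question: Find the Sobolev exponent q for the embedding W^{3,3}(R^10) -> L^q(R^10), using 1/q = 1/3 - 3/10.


Using the Sobolev embedding formula: 1/q = 1/p - k/n
1/q = 1/3 - 3/10 = 1/30
q = 1/(1/30) = 30

30.0000


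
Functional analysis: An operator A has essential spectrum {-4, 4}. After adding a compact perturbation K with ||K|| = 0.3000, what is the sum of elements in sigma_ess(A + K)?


By Weyl's theorem, the essential spectrum is invariant under compact perturbations.
sigma_ess(A + K) = sigma_ess(A) = {-4, 4}
Sum = -4 + 4 = 0

0


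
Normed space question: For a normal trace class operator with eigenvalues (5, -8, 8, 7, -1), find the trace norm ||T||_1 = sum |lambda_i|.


For a normal operator, singular values equal |eigenvalues|.
Trace norm = sum |lambda_i| = 5 + 8 + 8 + 7 + 1
= 29

29


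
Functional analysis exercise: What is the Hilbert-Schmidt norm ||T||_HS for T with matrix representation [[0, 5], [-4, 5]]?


The Hilbert-Schmidt norm is sqrt(sum of squares of all entries).
Sum of squares = 0^2 + 5^2 + (-4)^2 + 5^2
= 0 + 25 + 16 + 25 = 66
||T||_HS = sqrt(66) = 8.1240

8.1240


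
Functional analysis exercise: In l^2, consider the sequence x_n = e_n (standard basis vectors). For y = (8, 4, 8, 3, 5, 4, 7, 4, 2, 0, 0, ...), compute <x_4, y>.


x_4 = e_4 is the standard basis vector with 1 in position 4.
<x_4, y> = y_4 = 3
As n -> infinity, <x_n, y> -> 0, confirming weak convergence of (x_n) to 0.

3


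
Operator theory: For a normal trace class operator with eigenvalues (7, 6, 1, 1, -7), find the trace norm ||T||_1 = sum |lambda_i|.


For a normal operator, singular values equal |eigenvalues|.
Trace norm = sum |lambda_i| = 7 + 6 + 1 + 1 + 7
= 22

22


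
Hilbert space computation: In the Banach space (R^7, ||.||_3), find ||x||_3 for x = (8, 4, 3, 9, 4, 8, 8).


The l^3 norm = (sum |x_i|^3)^(1/3)
Sum of 3th powers = 512 + 64 + 27 + 729 + 64 + 512 + 512 = 2420
||x||_3 = (2420)^(1/3) = 13.4257

13.4257


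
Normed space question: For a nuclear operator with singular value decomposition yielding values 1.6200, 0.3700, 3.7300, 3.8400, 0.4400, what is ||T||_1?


The nuclear norm is the sum of all singular values.
||T||_1 = 1.6200 + 0.3700 + 3.7300 + 3.8400 + 0.4400
= 10.0000

10.0000


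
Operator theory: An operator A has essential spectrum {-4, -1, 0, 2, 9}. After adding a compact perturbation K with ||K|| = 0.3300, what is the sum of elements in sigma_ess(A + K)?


By Weyl's theorem, the essential spectrum is invariant under compact perturbations.
sigma_ess(A + K) = sigma_ess(A) = {-4, -1, 0, 2, 9}
Sum = -4 + -1 + 0 + 2 + 9 = 6

6


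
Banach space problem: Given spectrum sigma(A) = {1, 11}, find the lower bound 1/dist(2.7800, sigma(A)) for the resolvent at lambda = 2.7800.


dist(2.7800, {1, 11}) = min(|2.7800 - 1|, |2.7800 - 11|)
= min(1.7800, 8.2200) = 1.7800
Resolvent bound = 1/1.7800 = 0.5618

0.5618


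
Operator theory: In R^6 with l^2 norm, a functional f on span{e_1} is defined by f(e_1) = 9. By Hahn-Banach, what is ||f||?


The norm of f is given by ||f|| = sup_{||x||=1} |f(x)|.
On span{e_1}, ||e_1|| = 1, so ||f|| = |f(e_1)| / ||e_1||
= |9| / 1 = 9.0000

9.0000


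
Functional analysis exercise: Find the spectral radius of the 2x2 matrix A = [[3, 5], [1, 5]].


For a 2x2 matrix, eigenvalues satisfy lambda^2 - (trace)*lambda + det = 0
trace = 3 + 5 = 8
det = 3*5 - 5*1 = 10
discriminant = 8^2 - 4*(10) = 24
spectral radius = max |eigenvalue| = 6.4495

6.4495


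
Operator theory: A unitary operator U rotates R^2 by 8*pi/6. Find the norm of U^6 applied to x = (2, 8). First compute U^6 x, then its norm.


U is a rotation by theta = 8*pi/6
U^6 = rotation by 6*theta = 48*pi/6 = 0*pi/6 (mod 2*pi)
cos(0*pi/6) = 1.0000, sin(0*pi/6) = 0.0000
U^6 x = (1.0000 * 2 - 0.0000 * 8, 0.0000 * 2 + 1.0000 * 8)
= (2.0000, 8.0000)
||U^6 x|| = sqrt(2.0000^2 + 8.0000^2) = sqrt(68.0000) = 8.2462

8.2462


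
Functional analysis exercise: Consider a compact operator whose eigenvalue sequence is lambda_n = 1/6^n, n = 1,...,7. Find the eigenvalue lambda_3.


The eigenvalue formula gives lambda_3 = 1/6^3
= 1/216
= 0.0046

0.0046


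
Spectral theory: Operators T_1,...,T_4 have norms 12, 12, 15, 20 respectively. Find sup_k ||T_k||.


By the Uniform Boundedness Principle, the supremum of norms is finite.
sup_k ||T_k|| = max(12, 12, 15, 20) = 20

20


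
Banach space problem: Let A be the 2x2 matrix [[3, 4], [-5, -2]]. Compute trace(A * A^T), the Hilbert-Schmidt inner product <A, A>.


trace(A * A^T) = sum of squares of all entries
= 3^2 + 4^2 + (-5)^2 + (-2)^2
= 9 + 16 + 25 + 4
= 54

54


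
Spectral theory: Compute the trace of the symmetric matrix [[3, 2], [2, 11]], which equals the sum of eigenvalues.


For a self-adjoint (symmetric) matrix, the eigenvalues are real.
The sum of eigenvalues equals the trace of the matrix.
trace = 3 + 11 = 14

14


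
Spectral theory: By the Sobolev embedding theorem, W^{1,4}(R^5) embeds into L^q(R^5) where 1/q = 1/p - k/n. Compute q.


Using the Sobolev embedding formula: 1/q = 1/p - k/n
1/q = 1/4 - 1/5 = 1/20
q = 1/(1/20) = 20

20.0000


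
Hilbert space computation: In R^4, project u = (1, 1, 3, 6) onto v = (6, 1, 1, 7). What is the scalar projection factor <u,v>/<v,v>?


Computing <u,v> = 1*6 + 1*1 + 3*1 + 6*7 = 52
Computing <v,v> = 6^2 + 1^2 + 1^2 + 7^2 = 87
Projection coefficient = 52/87 = 0.5977

0.5977


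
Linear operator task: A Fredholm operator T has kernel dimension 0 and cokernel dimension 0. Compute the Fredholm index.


The Fredholm index is defined as ind(T) = dim(ker T) - dim(coker T)
= 0 - 0
= 0

0


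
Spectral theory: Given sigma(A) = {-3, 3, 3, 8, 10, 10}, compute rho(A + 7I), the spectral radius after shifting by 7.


Spectrum of A + 7I = {4, 10, 10, 15, 17, 17}
Spectral radius = max |lambda| over the shifted spectrum
= max(4, 10, 10, 15, 17, 17) = 17

17


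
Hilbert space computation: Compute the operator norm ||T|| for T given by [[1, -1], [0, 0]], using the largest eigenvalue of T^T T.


A^T A = [[1, -1], [-1, 1]]
trace(A^T A) = 2, det(A^T A) = 0
discriminant = 2^2 - 4*0 = 4
Largest eigenvalue of A^T A = (trace + sqrt(disc))/2 = 2.0000
||T|| = sqrt(2.0000) = 1.4142

1.4142


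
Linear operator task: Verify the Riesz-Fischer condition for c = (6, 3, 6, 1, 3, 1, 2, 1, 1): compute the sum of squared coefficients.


sum |c_n|^2 = 6^2 + 3^2 + 6^2 + 1^2 + 3^2 + 1^2 + 2^2 + 1^2 + 1^2
= 36 + 9 + 36 + 1 + 9 + 1 + 4 + 1 + 1
= 98

98


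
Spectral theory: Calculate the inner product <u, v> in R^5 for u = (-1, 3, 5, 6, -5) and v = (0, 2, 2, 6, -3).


Computing the standard inner product <u, v> = sum u_i * v_i
= -1*0 + 3*2 + 5*2 + 6*6 + -5*-3
= 0 + 6 + 10 + 36 + 15
= 67

67


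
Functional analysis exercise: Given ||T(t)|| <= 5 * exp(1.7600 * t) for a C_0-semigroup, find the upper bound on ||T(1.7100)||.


||T(1.7100)|| <= 5 * exp(1.7600 * 1.7100)
= 5 * exp(3.0096)
= 5 * 20.2793
= 101.3964

101.3964


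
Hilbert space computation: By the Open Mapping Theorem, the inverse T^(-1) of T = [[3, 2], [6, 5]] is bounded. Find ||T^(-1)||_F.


det(T) = 3*5 - 2*6 = 3
T^(-1) = (1/3) * [[5, -2], [-6, 3]] = [[1.6667, -0.6667], [-2.0000, 1.0000]]
||T^(-1)||_F^2 = 1.6667^2 + (-0.6667)^2 + (-2.0000)^2 + 1.0000^2 = 8.2222
||T^(-1)||_F = sqrt(8.2222) = 2.8674

2.8674


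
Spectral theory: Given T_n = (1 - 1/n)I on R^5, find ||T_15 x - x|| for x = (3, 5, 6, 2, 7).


T_15 x - x = (1 - 1/15)x - x = -x/15
||x|| = sqrt(123) = 11.0905
||T_15 x - x|| = ||x||/15 = 11.0905/15 = 0.7394

0.7394


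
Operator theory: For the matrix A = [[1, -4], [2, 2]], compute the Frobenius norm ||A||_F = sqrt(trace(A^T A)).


||A||_F^2 = sum a_ij^2
= 1^2 + (-4)^2 + 2^2 + 2^2
= 1 + 16 + 4 + 4 = 25
||A||_F = sqrt(25) = 5.0000

5.0000


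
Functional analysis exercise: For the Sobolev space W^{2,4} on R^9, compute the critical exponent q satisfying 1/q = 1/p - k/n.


Using the Sobolev embedding formula: 1/q = 1/p - k/n
1/q = 1/4 - 2/9 = 1/36
q = 1/(1/36) = 36

36.0000


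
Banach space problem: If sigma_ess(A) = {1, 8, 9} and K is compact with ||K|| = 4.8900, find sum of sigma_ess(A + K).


By Weyl's theorem, the essential spectrum is invariant under compact perturbations.
sigma_ess(A + K) = sigma_ess(A) = {1, 8, 9}
Sum = 1 + 8 + 9 = 18

18


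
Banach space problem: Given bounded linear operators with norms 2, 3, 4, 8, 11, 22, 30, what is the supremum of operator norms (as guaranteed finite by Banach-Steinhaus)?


By the Uniform Boundedness Principle, the supremum of norms is finite.
sup_k ||T_k|| = max(2, 3, 4, 8, 11, 22, 30) = 30

30


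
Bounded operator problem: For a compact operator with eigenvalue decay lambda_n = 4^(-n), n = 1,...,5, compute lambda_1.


The eigenvalue formula gives lambda_1 = 1/4^1
= 1/4
= 0.2500

0.2500


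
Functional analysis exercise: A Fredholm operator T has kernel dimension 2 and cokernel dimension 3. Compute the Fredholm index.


The Fredholm index is defined as ind(T) = dim(ker T) - dim(coker T)
= 2 - 3
= -1

-1


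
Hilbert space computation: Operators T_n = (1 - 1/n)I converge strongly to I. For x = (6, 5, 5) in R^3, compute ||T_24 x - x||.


T_24 x - x = (1 - 1/24)x - x = -x/24
||x|| = sqrt(86) = 9.2736
||T_24 x - x|| = ||x||/24 = 9.2736/24 = 0.3864

0.3864


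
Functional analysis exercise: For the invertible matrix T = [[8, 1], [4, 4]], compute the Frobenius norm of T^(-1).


det(T) = 8*4 - 1*4 = 28
T^(-1) = (1/28) * [[4, -1], [-4, 8]] = [[0.1429, -0.0357], [-0.1429, 0.2857]]
||T^(-1)||_F^2 = 0.1429^2 + (-0.0357)^2 + (-0.1429)^2 + 0.2857^2 = 0.1237
||T^(-1)||_F = sqrt(0.1237) = 0.3517

0.3517


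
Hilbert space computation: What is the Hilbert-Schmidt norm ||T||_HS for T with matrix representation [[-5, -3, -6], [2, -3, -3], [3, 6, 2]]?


The Hilbert-Schmidt norm is sqrt(sum of squares of all entries).
Sum of squares = (-5)^2 + (-3)^2 + (-6)^2 + 2^2 + (-3)^2 + (-3)^2 + 3^2 + 6^2 + 2^2
= 25 + 9 + 36 + 4 + 9 + 9 + 9 + 36 + 4 = 141
||T||_HS = sqrt(141) = 11.8743

11.8743


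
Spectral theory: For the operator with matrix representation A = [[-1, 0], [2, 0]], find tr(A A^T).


trace(A * A^T) = sum of squares of all entries
= (-1)^2 + 0^2 + 2^2 + 0^2
= 1 + 0 + 4 + 0
= 5

5


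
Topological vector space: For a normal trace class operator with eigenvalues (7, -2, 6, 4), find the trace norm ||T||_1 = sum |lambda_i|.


For a normal operator, singular values equal |eigenvalues|.
Trace norm = sum |lambda_i| = 7 + 2 + 6 + 4
= 19

19


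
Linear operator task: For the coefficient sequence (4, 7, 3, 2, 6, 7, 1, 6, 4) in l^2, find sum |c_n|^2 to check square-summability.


sum |c_n|^2 = 4^2 + 7^2 + 3^2 + 2^2 + 6^2 + 7^2 + 1^2 + 6^2 + 4^2
= 16 + 49 + 9 + 4 + 36 + 49 + 1 + 36 + 16
= 216

216


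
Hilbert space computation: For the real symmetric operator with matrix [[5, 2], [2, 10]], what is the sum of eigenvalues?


For a self-adjoint (symmetric) matrix, the eigenvalues are real.
The sum of eigenvalues equals the trace of the matrix.
trace = 5 + 10 = 15

15


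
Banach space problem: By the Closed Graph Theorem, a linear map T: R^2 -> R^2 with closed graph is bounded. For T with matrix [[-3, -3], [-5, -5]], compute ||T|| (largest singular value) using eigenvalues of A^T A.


A^T A = [[34, 34], [34, 34]]
trace(A^T A) = 68, det(A^T A) = 0
discriminant = 68^2 - 4*0 = 4624
Largest eigenvalue of A^T A = (trace + sqrt(disc))/2 = 68.0000
||T|| = sqrt(68.0000) = 8.2462

8.2462


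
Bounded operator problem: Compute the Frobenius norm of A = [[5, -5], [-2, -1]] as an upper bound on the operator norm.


||A||_F^2 = sum a_ij^2
= 5^2 + (-5)^2 + (-2)^2 + (-1)^2
= 25 + 25 + 4 + 1 = 55
||A||_F = sqrt(55) = 7.4162

7.4162


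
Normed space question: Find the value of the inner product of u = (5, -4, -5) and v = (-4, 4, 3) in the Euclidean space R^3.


Computing the standard inner product <u, v> = sum u_i * v_i
= 5*-4 + -4*4 + -5*3
= -20 + -16 + -15
= -51

-51


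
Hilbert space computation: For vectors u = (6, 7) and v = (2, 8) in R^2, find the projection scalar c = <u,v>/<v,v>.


Computing <u,v> = 6*2 + 7*8 = 68
Computing <v,v> = 2^2 + 8^2 = 68
Projection coefficient = 68/68 = 1.0000

1.0000


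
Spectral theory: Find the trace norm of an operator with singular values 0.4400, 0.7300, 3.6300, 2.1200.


The nuclear norm is the sum of all singular values.
||T||_1 = 0.4400 + 0.7300 + 3.6300 + 2.1200
= 6.9200

6.9200


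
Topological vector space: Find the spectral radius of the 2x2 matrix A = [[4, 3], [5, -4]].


For a 2x2 matrix, eigenvalues satisfy lambda^2 - (trace)*lambda + det = 0
trace = 4 + -4 = 0
det = 4*-4 - 3*5 = -31
discriminant = 0^2 - 4*(-31) = 124
spectral radius = max |eigenvalue| = 5.5678

5.5678


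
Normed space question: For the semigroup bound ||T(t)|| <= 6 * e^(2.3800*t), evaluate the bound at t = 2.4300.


||T(2.4300)|| <= 6 * exp(2.3800 * 2.4300)
= 6 * exp(5.7834)
= 6 * 324.8618
= 1949.1711

1949.1711


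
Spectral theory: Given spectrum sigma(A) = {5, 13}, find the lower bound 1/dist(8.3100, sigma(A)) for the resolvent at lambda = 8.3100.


dist(8.3100, {5, 13}) = min(|8.3100 - 5|, |8.3100 - 13|)
= min(3.3100, 4.6900) = 3.3100
Resolvent bound = 1/3.3100 = 0.3021

0.3021


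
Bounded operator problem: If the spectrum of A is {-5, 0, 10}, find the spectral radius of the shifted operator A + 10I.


Spectrum of A + 10I = {5, 10, 20}
Spectral radius = max |lambda| over the shifted spectrum
= max(5, 10, 20) = 20

20


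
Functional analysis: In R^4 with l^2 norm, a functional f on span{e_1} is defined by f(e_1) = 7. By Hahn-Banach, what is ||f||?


The norm of f is given by ||f|| = sup_{||x||=1} |f(x)|.
On span{e_1}, ||e_1|| = 1, so ||f|| = |f(e_1)| / ||e_1||
= |7| / 1 = 7.0000

7.0000


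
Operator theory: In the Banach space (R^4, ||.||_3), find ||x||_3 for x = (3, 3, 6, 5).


The l^3 norm = (sum |x_i|^3)^(1/3)
Sum of 3th powers = 27 + 27 + 216 + 125 = 395
||x||_3 = (395)^(1/3) = 7.3372

7.3372


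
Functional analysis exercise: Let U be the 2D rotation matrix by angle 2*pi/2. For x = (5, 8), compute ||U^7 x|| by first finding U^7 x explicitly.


U is a rotation by theta = 2*pi/2
U^7 = rotation by 7*theta = 14*pi/2 = 2*pi/2 (mod 2*pi)
cos(2*pi/2) = -1.0000, sin(2*pi/2) = 0.0000
U^7 x = (-1.0000 * 5 - 0.0000 * 8, 0.0000 * 5 + -1.0000 * 8)
= (-5.0000, -8.0000)
||U^7 x|| = sqrt((-5.0000)^2 + (-8.0000)^2) = sqrt(89.0000) = 9.4340

9.4340


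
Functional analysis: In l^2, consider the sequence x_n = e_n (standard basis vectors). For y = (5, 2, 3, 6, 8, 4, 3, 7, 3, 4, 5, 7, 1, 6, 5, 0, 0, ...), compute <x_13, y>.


x_13 = e_13 is the standard basis vector with 1 in position 13.
<x_13, y> = y_13 = 1
As n -> infinity, <x_n, y> -> 0, confirming weak convergence of (x_n) to 0.

1


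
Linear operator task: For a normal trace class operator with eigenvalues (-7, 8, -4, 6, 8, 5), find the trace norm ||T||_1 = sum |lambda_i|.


For a normal operator, singular values equal |eigenvalues|.
Trace norm = sum |lambda_i| = 7 + 8 + 4 + 6 + 8 + 5
= 38

38


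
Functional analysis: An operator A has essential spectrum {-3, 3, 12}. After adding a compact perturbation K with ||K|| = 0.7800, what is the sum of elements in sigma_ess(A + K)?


By Weyl's theorem, the essential spectrum is invariant under compact perturbations.
sigma_ess(A + K) = sigma_ess(A) = {-3, 3, 12}
Sum = -3 + 3 + 12 = 12

12


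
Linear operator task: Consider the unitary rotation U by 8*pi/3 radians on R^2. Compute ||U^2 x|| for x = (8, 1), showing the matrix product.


U is a rotation by theta = 8*pi/3
U^2 = rotation by 2*theta = 16*pi/3 = 4*pi/3 (mod 2*pi)
cos(4*pi/3) = -0.5000, sin(4*pi/3) = -0.8660
U^2 x = (-0.5000 * 8 - -0.8660 * 1, -0.8660 * 8 + -0.5000 * 1)
= (-3.1340, -7.4282)
||U^2 x|| = sqrt((-3.1340)^2 + (-7.4282)^2) = sqrt(65.0000) = 8.0623

8.0623


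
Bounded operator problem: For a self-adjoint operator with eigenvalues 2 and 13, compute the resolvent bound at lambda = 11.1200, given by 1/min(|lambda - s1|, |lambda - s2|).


dist(11.1200, {2, 13}) = min(|11.1200 - 2|, |11.1200 - 13|)
= min(9.1200, 1.8800) = 1.8800
Resolvent bound = 1/1.8800 = 0.5319

0.5319


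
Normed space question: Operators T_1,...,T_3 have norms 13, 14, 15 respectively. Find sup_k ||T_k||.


By the Uniform Boundedness Principle, the supremum of norms is finite.
sup_k ||T_k|| = max(13, 14, 15) = 15

15


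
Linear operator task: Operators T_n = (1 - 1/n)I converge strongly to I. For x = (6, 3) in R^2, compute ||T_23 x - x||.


T_23 x - x = (1 - 1/23)x - x = -x/23
||x|| = sqrt(45) = 6.7082
||T_23 x - x|| = ||x||/23 = 6.7082/23 = 0.2917

0.2917


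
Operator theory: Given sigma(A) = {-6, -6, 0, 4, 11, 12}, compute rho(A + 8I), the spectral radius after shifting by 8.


Spectrum of A + 8I = {2, 2, 8, 12, 19, 20}
Spectral radius = max |lambda| over the shifted spectrum
= max(2, 2, 8, 12, 19, 20) = 20

20


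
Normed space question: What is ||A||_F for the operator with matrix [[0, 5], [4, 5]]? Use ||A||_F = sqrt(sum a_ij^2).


||A||_F^2 = sum a_ij^2
= 0^2 + 5^2 + 4^2 + 5^2
= 0 + 25 + 16 + 25 = 66
||A||_F = sqrt(66) = 8.1240

8.1240


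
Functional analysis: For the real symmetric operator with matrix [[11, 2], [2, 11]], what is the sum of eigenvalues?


For a self-adjoint (symmetric) matrix, the eigenvalues are real.
The sum of eigenvalues equals the trace of the matrix.
trace = 11 + 11 = 22

22


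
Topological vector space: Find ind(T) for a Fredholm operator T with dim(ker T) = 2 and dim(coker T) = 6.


The Fredholm index is defined as ind(T) = dim(ker T) - dim(coker T)
= 2 - 6
= -4

-4


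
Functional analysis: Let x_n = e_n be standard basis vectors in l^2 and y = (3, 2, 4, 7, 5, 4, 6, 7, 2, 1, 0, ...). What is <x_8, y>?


x_8 = e_8 is the standard basis vector with 1 in position 8.
<x_8, y> = y_8 = 7
As n -> infinity, <x_n, y> -> 0, confirming weak convergence of (x_n) to 0.

7


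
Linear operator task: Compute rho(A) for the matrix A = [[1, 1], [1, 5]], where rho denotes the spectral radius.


For a 2x2 matrix, eigenvalues satisfy lambda^2 - (trace)*lambda + det = 0
trace = 1 + 5 = 6
det = 1*5 - 1*1 = 4
discriminant = 6^2 - 4*(4) = 20
spectral radius = max |eigenvalue| = 5.2361

5.2361


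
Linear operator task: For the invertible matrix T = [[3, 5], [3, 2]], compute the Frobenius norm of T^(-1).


det(T) = 3*2 - 5*3 = -9
T^(-1) = (1/-9) * [[2, -5], [-3, 3]] = [[-0.2222, 0.5556], [0.3333, -0.3333]]
||T^(-1)||_F^2 = (-0.2222)^2 + 0.5556^2 + 0.3333^2 + (-0.3333)^2 = 0.5802
||T^(-1)||_F = sqrt(0.5802) = 0.7617

0.7617


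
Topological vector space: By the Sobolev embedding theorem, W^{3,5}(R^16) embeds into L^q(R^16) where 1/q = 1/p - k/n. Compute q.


Using the Sobolev embedding formula: 1/q = 1/p - k/n
1/q = 1/5 - 3/16 = 1/80
q = 1/(1/80) = 80

80.0000


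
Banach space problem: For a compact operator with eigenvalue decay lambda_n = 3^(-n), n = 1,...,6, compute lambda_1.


The eigenvalue formula gives lambda_1 = 1/3^1
= 1/3
= 0.3333

0.3333


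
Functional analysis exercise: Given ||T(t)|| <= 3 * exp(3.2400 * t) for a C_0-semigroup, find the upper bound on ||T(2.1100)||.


||T(2.1100)|| <= 3 * exp(3.2400 * 2.1100)
= 3 * exp(6.8364)
= 3 * 931.1310
= 2793.3931

2793.3931


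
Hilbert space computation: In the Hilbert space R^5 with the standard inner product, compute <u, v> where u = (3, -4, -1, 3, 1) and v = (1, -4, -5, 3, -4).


Computing the standard inner product <u, v> = sum u_i * v_i
= 3*1 + -4*-4 + -1*-5 + 3*3 + 1*-4
= 3 + 16 + 5 + 9 + -4
= 29

29


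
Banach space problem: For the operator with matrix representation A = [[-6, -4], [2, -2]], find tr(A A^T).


trace(A * A^T) = sum of squares of all entries
= (-6)^2 + (-4)^2 + 2^2 + (-2)^2
= 36 + 16 + 4 + 4
= 60

60


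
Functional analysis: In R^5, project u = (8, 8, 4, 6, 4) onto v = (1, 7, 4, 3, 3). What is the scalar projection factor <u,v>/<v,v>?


Computing <u,v> = 8*1 + 8*7 + 4*4 + 6*3 + 4*3 = 110
Computing <v,v> = 1^2 + 7^2 + 4^2 + 3^2 + 3^2 = 84
Projection coefficient = 110/84 = 1.3095

1.3095


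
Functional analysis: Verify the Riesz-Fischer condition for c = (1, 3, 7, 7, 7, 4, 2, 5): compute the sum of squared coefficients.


sum |c_n|^2 = 1^2 + 3^2 + 7^2 + 7^2 + 7^2 + 4^2 + 2^2 + 5^2
= 1 + 9 + 49 + 49 + 49 + 16 + 4 + 25
= 202

202


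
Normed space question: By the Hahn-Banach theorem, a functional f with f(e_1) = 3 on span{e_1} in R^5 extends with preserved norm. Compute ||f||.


The norm of f is given by ||f|| = sup_{||x||=1} |f(x)|.
On span{e_1}, ||e_1|| = 1, so ||f|| = |f(e_1)| / ||e_1||
= |3| / 1 = 3.0000

3.0000


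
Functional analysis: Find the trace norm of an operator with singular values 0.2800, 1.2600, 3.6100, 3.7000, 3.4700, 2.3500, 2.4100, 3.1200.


The nuclear norm is the sum of all singular values.
||T||_1 = 0.2800 + 1.2600 + 3.6100 + 3.7000 + 3.4700 + 2.3500 + 2.4100 + 3.1200
= 20.2000

20.2000


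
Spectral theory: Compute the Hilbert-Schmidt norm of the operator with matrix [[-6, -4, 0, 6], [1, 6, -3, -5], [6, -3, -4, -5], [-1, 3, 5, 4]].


The Hilbert-Schmidt norm is sqrt(sum of squares of all entries).
Sum of squares = (-6)^2 + (-4)^2 + 0^2 + 6^2 + 1^2 + 6^2 + (-3)^2 + (-5)^2 + 6^2 + (-3)^2 + (-4)^2 + (-5)^2 + (-1)^2 + 3^2 + 5^2 + 4^2
= 36 + 16 + 0 + 36 + 1 + 36 + 9 + 25 + 36 + 9 + 16 + 25 + 1 + 9 + 25 + 16 = 296
||T||_HS = sqrt(296) = 17.2047

17.2047


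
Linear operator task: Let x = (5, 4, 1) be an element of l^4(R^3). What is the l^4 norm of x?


The l^4 norm = (sum |x_i|^4)^(1/4)
Sum of 4th powers = 625 + 256 + 1 = 882
||x||_4 = (882)^(1/4) = 5.4496

5.4496


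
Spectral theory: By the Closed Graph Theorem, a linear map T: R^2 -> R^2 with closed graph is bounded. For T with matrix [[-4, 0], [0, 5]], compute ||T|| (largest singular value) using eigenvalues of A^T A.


A^T A = [[16, 0], [0, 25]]
trace(A^T A) = 41, det(A^T A) = 400
discriminant = 41^2 - 4*400 = 81
Largest eigenvalue of A^T A = (trace + sqrt(disc))/2 = 25.0000
||T|| = sqrt(25.0000) = 5.0000

5.0000


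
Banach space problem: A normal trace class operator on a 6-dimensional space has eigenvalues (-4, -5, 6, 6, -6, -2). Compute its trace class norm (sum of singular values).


For a normal operator, singular values equal |eigenvalues|.
Trace norm = sum |lambda_i| = 4 + 5 + 6 + 6 + 6 + 2
= 29

29


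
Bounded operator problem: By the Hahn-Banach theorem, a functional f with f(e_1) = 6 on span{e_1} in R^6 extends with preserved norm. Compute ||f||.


The norm of f is given by ||f|| = sup_{||x||=1} |f(x)|.
On span{e_1}, ||e_1|| = 1, so ||f|| = |f(e_1)| / ||e_1||
= |6| / 1 = 6.0000

6.0000


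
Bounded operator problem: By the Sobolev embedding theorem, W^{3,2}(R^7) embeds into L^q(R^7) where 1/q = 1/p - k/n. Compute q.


Using the Sobolev embedding formula: 1/q = 1/p - k/n
1/q = 1/2 - 3/7 = 1/14
q = 1/(1/14) = 14

14.0000


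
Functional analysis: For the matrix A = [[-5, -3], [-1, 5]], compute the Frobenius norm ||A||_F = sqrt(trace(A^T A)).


||A||_F^2 = sum a_ij^2
= (-5)^2 + (-3)^2 + (-1)^2 + 5^2
= 25 + 9 + 1 + 25 = 60
||A||_F = sqrt(60) = 7.7460

7.7460


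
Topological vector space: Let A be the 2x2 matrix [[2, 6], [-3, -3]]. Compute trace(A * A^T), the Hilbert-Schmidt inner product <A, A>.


trace(A * A^T) = sum of squares of all entries
= 2^2 + 6^2 + (-3)^2 + (-3)^2
= 4 + 36 + 9 + 9
= 58

58


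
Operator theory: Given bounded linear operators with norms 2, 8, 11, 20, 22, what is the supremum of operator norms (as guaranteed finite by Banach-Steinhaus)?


By the Uniform Boundedness Principle, the supremum of norms is finite.
sup_k ||T_k|| = max(2, 8, 11, 20, 22) = 22

22


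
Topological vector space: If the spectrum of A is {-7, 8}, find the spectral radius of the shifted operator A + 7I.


Spectrum of A + 7I = {0, 15}
Spectral radius = max |lambda| over the shifted spectrum
= max(0, 15) = 15

15


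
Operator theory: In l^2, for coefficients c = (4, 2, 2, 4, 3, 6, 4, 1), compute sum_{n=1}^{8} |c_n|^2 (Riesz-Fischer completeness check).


sum |c_n|^2 = 4^2 + 2^2 + 2^2 + 4^2 + 3^2 + 6^2 + 4^2 + 1^2
= 16 + 4 + 4 + 16 + 9 + 36 + 16 + 1
= 102

102


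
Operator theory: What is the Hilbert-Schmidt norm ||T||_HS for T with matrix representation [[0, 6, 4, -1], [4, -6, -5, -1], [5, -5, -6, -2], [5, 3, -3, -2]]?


The Hilbert-Schmidt norm is sqrt(sum of squares of all entries).
Sum of squares = 0^2 + 6^2 + 4^2 + (-1)^2 + 4^2 + (-6)^2 + (-5)^2 + (-1)^2 + 5^2 + (-5)^2 + (-6)^2 + (-2)^2 + 5^2 + 3^2 + (-3)^2 + (-2)^2
= 0 + 36 + 16 + 1 + 16 + 36 + 25 + 1 + 25 + 25 + 36 + 4 + 25 + 9 + 9 + 4 = 268
||T||_HS = sqrt(268) = 16.3707

16.3707


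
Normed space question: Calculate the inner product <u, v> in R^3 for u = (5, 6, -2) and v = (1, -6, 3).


Computing the standard inner product <u, v> = sum u_i * v_i
= 5*1 + 6*-6 + -2*3
= 5 + -36 + -6
= -37

-37


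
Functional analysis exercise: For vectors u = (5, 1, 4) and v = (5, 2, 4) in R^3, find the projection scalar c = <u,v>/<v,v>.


Computing <u,v> = 5*5 + 1*2 + 4*4 = 43
Computing <v,v> = 5^2 + 2^2 + 4^2 = 45
Projection coefficient = 43/45 = 0.9556

0.9556


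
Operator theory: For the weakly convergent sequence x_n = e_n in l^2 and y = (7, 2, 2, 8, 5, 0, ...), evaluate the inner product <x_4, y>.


x_4 = e_4 is the standard basis vector with 1 in position 4.
<x_4, y> = y_4 = 8
As n -> infinity, <x_n, y> -> 0, confirming weak convergence of (x_n) to 0.

8


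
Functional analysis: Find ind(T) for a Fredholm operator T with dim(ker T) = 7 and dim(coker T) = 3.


The Fredholm index is defined as ind(T) = dim(ker T) - dim(coker T)
= 7 - 3
= 4

4


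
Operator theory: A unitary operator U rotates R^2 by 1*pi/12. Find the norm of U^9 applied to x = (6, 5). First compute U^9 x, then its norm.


U is a rotation by theta = 1*pi/12
U^9 = rotation by 9*theta = 9*pi/12
cos(9*pi/12) = -0.7071, sin(9*pi/12) = 0.7071
U^9 x = (-0.7071 * 6 - 0.7071 * 5, 0.7071 * 6 + -0.7071 * 5)
= (-7.7782, 0.7071)
||U^9 x|| = sqrt((-7.7782)^2 + 0.7071^2) = sqrt(61.0000) = 7.8102

7.8102


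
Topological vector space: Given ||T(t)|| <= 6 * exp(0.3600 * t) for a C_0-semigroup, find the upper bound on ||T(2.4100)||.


||T(2.4100)|| <= 6 * exp(0.3600 * 2.4100)
= 6 * exp(0.8676)
= 6 * 2.3812
= 14.2871

14.2871


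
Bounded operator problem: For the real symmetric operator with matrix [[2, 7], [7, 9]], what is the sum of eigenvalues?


For a self-adjoint (symmetric) matrix, the eigenvalues are real.
The sum of eigenvalues equals the trace of the matrix.
trace = 2 + 9 = 11

11


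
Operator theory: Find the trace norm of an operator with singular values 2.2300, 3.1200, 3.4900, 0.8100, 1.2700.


The nuclear norm is the sum of all singular values.
||T||_1 = 2.2300 + 3.1200 + 3.4900 + 0.8100 + 1.2700
= 10.9200

10.9200


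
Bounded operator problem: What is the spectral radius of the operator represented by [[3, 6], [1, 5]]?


For a 2x2 matrix, eigenvalues satisfy lambda^2 - (trace)*lambda + det = 0
trace = 3 + 5 = 8
det = 3*5 - 6*1 = 9
discriminant = 8^2 - 4*(9) = 28
spectral radius = max |eigenvalue| = 6.6458

6.6458


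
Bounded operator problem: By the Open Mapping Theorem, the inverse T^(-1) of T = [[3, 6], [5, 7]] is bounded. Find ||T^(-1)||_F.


det(T) = 3*7 - 6*5 = -9
T^(-1) = (1/-9) * [[7, -6], [-5, 3]] = [[-0.7778, 0.6667], [0.5556, -0.3333]]
||T^(-1)||_F^2 = (-0.7778)^2 + 0.6667^2 + 0.5556^2 + (-0.3333)^2 = 1.4691
||T^(-1)||_F = sqrt(1.4691) = 1.2121

1.2121


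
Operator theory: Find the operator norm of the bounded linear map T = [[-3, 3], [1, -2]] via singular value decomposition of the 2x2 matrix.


A^T A = [[10, -11], [-11, 13]]
trace(A^T A) = 23, det(A^T A) = 9
discriminant = 23^2 - 4*9 = 493
Largest eigenvalue of A^T A = (trace + sqrt(disc))/2 = 22.6018
||T|| = sqrt(22.6018) = 4.7541

4.7541


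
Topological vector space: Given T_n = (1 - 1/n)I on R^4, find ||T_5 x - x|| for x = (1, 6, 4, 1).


T_5 x - x = (1 - 1/5)x - x = -x/5
||x|| = sqrt(54) = 7.3485
||T_5 x - x|| = ||x||/5 = 7.3485/5 = 1.4697

1.4697


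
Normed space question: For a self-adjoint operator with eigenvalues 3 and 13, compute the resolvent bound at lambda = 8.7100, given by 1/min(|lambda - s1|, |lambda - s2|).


dist(8.7100, {3, 13}) = min(|8.7100 - 3|, |8.7100 - 13|)
= min(5.7100, 4.2900) = 4.2900
Resolvent bound = 1/4.2900 = 0.2331

0.2331


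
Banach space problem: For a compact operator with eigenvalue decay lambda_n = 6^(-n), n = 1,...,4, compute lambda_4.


The eigenvalue formula gives lambda_4 = 1/6^4
= 1/1296
= 7.7160e-04

7.7160e-04


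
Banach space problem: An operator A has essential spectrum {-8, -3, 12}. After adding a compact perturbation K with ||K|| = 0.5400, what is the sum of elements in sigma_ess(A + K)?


By Weyl's theorem, the essential spectrum is invariant under compact perturbations.
sigma_ess(A + K) = sigma_ess(A) = {-8, -3, 12}
Sum = -8 + -3 + 12 = 1

1


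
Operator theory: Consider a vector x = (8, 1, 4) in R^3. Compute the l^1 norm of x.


The l^1 norm equals the sum of absolute values of all components.
||x||_1 = 8 + 1 + 4
= 13

13.0000


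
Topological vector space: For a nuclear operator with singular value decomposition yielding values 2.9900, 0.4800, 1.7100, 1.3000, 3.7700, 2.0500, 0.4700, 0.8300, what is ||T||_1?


The nuclear norm is the sum of all singular values.
||T||_1 = 2.9900 + 0.4800 + 1.7100 + 1.3000 + 3.7700 + 2.0500 + 0.4700 + 0.8300
= 13.6000

13.6000


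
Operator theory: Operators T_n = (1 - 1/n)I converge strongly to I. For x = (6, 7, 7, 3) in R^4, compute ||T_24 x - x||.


T_24 x - x = (1 - 1/24)x - x = -x/24
||x|| = sqrt(143) = 11.9583
||T_24 x - x|| = ||x||/24 = 11.9583/24 = 0.4983

0.4983


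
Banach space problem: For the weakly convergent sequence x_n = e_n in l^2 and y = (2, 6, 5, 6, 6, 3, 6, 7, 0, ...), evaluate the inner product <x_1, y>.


x_1 = e_1 is the standard basis vector with 1 in position 1.
<x_1, y> = y_1 = 2
As n -> infinity, <x_n, y> -> 0, confirming weak convergence of (x_n) to 0.

2


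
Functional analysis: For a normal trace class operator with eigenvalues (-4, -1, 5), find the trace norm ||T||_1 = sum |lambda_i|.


For a normal operator, singular values equal |eigenvalues|.
Trace norm = sum |lambda_i| = 4 + 1 + 5
= 10

10


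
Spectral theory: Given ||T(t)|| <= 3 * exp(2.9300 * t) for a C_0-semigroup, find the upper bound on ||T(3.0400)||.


||T(3.0400)|| <= 3 * exp(2.9300 * 3.0400)
= 3 * exp(8.9072)
= 3 * 7384.9543
= 22154.8628

22154.8628


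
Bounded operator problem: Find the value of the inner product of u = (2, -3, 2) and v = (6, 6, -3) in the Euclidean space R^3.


Computing the standard inner product <u, v> = sum u_i * v_i
= 2*6 + -3*6 + 2*-3
= 12 + -18 + -6
= -12

-12


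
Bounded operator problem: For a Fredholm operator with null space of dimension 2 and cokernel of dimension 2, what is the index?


The Fredholm index is defined as ind(T) = dim(ker T) - dim(coker T)
= 2 - 2
= 0

0


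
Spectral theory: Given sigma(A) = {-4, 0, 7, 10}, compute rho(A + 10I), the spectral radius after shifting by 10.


Spectrum of A + 10I = {6, 10, 17, 20}
Spectral radius = max |lambda| over the shifted spectrum
= max(6, 10, 17, 20) = 20

20


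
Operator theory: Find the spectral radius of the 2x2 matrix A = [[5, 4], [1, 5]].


For a 2x2 matrix, eigenvalues satisfy lambda^2 - (trace)*lambda + det = 0
trace = 5 + 5 = 10
det = 5*5 - 4*1 = 21
discriminant = 10^2 - 4*(21) = 16
spectral radius = max |eigenvalue| = 7.0000

7.0000


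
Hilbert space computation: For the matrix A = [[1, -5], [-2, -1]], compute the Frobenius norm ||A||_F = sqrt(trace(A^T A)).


||A||_F^2 = sum a_ij^2
= 1^2 + (-5)^2 + (-2)^2 + (-1)^2
= 1 + 25 + 4 + 1 = 31
||A||_F = sqrt(31) = 5.5678

5.5678


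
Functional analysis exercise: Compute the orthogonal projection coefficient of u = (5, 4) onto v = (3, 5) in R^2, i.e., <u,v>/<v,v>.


Computing <u,v> = 5*3 + 4*5 = 35
Computing <v,v> = 3^2 + 5^2 = 34
Projection coefficient = 35/34 = 1.0294

1.0294


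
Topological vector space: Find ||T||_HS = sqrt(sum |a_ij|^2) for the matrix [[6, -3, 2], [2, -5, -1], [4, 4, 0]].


The Hilbert-Schmidt norm is sqrt(sum of squares of all entries).
Sum of squares = 6^2 + (-3)^2 + 2^2 + 2^2 + (-5)^2 + (-1)^2 + 4^2 + 4^2 + 0^2
= 36 + 9 + 4 + 4 + 25 + 1 + 16 + 16 + 0 = 111
||T||_HS = sqrt(111) = 10.5357

10.5357


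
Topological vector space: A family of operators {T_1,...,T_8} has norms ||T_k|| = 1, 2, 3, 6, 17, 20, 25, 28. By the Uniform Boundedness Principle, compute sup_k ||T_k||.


By the Uniform Boundedness Principle, the supremum of norms is finite.
sup_k ||T_k|| = max(1, 2, 3, 6, 17, 20, 25, 28) = 28

28


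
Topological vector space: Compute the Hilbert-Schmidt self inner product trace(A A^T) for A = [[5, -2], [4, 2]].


trace(A * A^T) = sum of squares of all entries
= 5^2 + (-2)^2 + 4^2 + 2^2
= 25 + 4 + 16 + 4
= 49

49


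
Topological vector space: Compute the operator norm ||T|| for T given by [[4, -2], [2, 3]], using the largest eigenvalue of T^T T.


A^T A = [[20, -2], [-2, 13]]
trace(A^T A) = 33, det(A^T A) = 256
discriminant = 33^2 - 4*256 = 65
Largest eigenvalue of A^T A = (trace + sqrt(disc))/2 = 20.5311
||T|| = sqrt(20.5311) = 4.5311

4.5311


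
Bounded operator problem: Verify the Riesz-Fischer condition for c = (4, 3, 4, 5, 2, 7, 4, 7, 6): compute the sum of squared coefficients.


sum |c_n|^2 = 4^2 + 3^2 + 4^2 + 5^2 + 2^2 + 7^2 + 4^2 + 7^2 + 6^2
= 16 + 9 + 16 + 25 + 4 + 49 + 16 + 49 + 36
= 220

220


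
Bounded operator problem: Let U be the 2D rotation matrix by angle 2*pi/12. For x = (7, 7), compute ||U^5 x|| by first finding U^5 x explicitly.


U is a rotation by theta = 2*pi/12
U^5 = rotation by 5*theta = 10*pi/12
cos(10*pi/12) = -0.8660, sin(10*pi/12) = 0.5000
U^5 x = (-0.8660 * 7 - 0.5000 * 7, 0.5000 * 7 + -0.8660 * 7)
= (-9.5622, -2.5622)
||U^5 x|| = sqrt((-9.5622)^2 + (-2.5622)^2) = sqrt(98.0000) = 9.8995

9.8995


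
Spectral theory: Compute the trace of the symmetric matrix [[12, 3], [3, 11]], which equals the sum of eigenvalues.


For a self-adjoint (symmetric) matrix, the eigenvalues are real.
The sum of eigenvalues equals the trace of the matrix.
trace = 12 + 11 = 23

23


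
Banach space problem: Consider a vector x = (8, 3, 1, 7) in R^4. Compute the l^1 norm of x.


The l^1 norm equals the sum of absolute values of all components.
||x||_1 = 8 + 3 + 1 + 7
= 19

19.0000


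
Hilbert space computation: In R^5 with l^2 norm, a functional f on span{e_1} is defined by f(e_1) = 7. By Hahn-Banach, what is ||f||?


The norm of f is given by ||f|| = sup_{||x||=1} |f(x)|.
On span{e_1}, ||e_1|| = 1, so ||f|| = |f(e_1)| / ||e_1||
= |7| / 1 = 7.0000

7.0000


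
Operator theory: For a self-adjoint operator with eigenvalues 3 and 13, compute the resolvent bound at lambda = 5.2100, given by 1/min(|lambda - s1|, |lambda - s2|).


dist(5.2100, {3, 13}) = min(|5.2100 - 3|, |5.2100 - 13|)
= min(2.2100, 7.7900) = 2.2100
Resolvent bound = 1/2.2100 = 0.4525

0.4525
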